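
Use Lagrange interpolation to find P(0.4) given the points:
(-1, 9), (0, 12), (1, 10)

Lagrange interpolation formula:
P(x) = Σ yᵢ × Lᵢ(x)
where Lᵢ(x) = Π_{j≠i} (x - xⱼ)/(xᵢ - xⱼ)

L_0(0.4) = (0.4 - 0)/(-1 - 0) × (0.4 - 1)/(-1 - 1) = -0.120000
L_1(0.4) = (0.4 - (-1))/(0 - (-1)) × (0.4 - 1)/(0 - 1) = 0.840000
L_2(0.4) = (0.4 - (-1))/(1 - (-1)) × (0.4 - 0)/(1 - 0) = 0.280000

P(0.4) = 9×L_0(0.4) + 12×L_1(0.4) + 10×L_2(0.4)
P(0.4) = 11.800000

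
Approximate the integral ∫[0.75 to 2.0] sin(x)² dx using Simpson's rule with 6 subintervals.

f(x) = sin(x)²
a = 0.75, b = 2.0, n = 6
h = (b - a)/n = 0.208333

Simpson's rule: (h/3)[f(x₀) + 4f(x₁) + 2f(x₂) + ... + f(xₙ)]

x_0 = 0.7500, f(x_0) = 0.464631, coefficient = 1
x_1 = 0.9583, f(x_1) = 0.669508, coefficient = 4
x_2 = 1.1667, f(x_2) = 0.845379, coefficient = 2
x_3 = 1.3750, f(x_3) = 0.962151, coefficient = 4
x_4 = 1.5833, f(x_4) = 0.999843, coefficient = 2
x_5 = 1.7917, f(x_5) = 0.952004, coefficient = 4
x_6 = 2.0000, f(x_6) = 0.826822, coefficient = 1

I ≈ (0.208333/3) × 15.316551 = 1.063649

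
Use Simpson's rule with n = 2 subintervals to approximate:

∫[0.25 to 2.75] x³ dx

f(x) = x³
a = 0.25, b = 2.75, n = 2
h = (b - a)/n = 1.250000

Simpson's rule: (h/3)[f(x₀) + 4f(x₁) + 2f(x₂) + ... + f(xₙ)]

x_0 = 0.2500, f(x_0) = 0.015625, coefficient = 1
x_1 = 1.5000, f(x_1) = 3.375000, coefficient = 4
x_2 = 2.7500, f(x_2) = 20.796875, coefficient = 1

I ≈ (1.250000/3) × 34.312500 = 14.296875
Exact value: 14.296875
Error: 0.000000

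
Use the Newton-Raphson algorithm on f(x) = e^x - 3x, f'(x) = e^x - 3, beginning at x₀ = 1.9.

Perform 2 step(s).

f(x) = e^x - 3x
f'(x) = e^x - 3
x₀ = 1.9

Newton-Raphson formula: x_{n+1} = x_n - f(x_n)/f'(x_n)

Iteration 1:
  f(1.900000) = 0.985894
  f'(1.900000) = 3.685894
  x_1 = 1.900000 - 0.985894/3.685894 = 1.632522
Iteration 2:
  f(1.632522) = 0.219198
  f'(1.632522) = 2.116765
  x_2 = 1.632522 - 0.219198/2.116765 = 1.528969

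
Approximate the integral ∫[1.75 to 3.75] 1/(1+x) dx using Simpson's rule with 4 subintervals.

f(x) = 1/(1+x)
a = 1.75, b = 3.75, n = 4
h = (b - a)/n = 0.500000

Simpson's rule: (h/3)[f(x₀) + 4f(x₁) + 2f(x₂) + ... + f(xₙ)]

x_0 = 1.7500, f(x_0) = 0.363636, coefficient = 1
x_1 = 2.2500, f(x_1) = 0.307692, coefficient = 4
x_2 = 2.7500, f(x_2) = 0.266667, coefficient = 2
x_3 = 3.2500, f(x_3) = 0.235294, coefficient = 4
x_4 = 3.7500, f(x_4) = 0.210526, coefficient = 1

I ≈ (0.500000/3) × 3.279442 = 0.546574
Exact value: 0.546544
Error: 0.000030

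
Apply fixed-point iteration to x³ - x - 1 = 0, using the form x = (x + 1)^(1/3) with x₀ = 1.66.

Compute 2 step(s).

Equation: x³ - x - 1 = 0
Fixed-point form: x = (x + 1)^(1/3)
x₀ = 1.66

x_1 = g(1.660000) = 1.385566
x_2 = g(1.385566) = 1.336176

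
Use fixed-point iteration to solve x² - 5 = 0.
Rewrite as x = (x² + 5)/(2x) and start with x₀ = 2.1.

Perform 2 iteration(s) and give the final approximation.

Equation: x² - 5 = 0
Fixed-point form: x = (x² + 5)/(2x)
x₀ = 2.1

x_1 = g(2.100000) = 2.240476
x_2 = g(2.240476) = 2.236072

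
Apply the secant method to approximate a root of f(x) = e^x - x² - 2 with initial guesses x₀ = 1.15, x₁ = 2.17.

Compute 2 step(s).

f(x) = e^x - x² - 2
x₀ = 1.15, x₁ = 2.17

Secant formula: x_{n+1} = x_n - f(x_n)(x_n - x_{n-1})/(f(x_n) - f(x_{n-1}))

Iteration 1:
  f(1.150000) = -0.164307
  f(2.170000) = 2.049384
  x_2 = 2.170000 - 2.049384×(2.170000 - 1.150000)/(2.049384 - (-0.164307))
       = 1.225708
Iteration 2:
  f(2.170000) = 2.049384
  f(1.225708) = -0.095783
  x_3 = 1.225708 - (-0.095783)×(1.225708 - 2.170000)/(-0.095783 - 2.049384)
       = 1.267871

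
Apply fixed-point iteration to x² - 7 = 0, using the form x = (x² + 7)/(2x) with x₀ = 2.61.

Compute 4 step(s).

Equation: x² - 7 = 0
Fixed-point form: x = (x² + 7)/(2x)
x₀ = 2.61

x_1 = g(2.610000) = 2.645996
x_2 = g(2.645996) = 2.645751
x_3 = g(2.645751) = 2.645751
x_4 = g(2.645751) = 2.645751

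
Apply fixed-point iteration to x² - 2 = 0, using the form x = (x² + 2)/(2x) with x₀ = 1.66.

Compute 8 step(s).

Equation: x² - 2 = 0
Fixed-point form: x = (x² + 2)/(2x)
x₀ = 1.66

x_1 = g(1.660000) = 1.432410
x_2 = g(1.432410) = 1.414329
x_3 = g(1.414329) = 1.414214
x_4 = g(1.414214) = 1.414214
x_5 = g(1.414214) = 1.414214
x_6 = g(1.414214) = 1.414214
x_7 = g(1.414214) = 1.414214
x_8 = g(1.414214) = 1.414214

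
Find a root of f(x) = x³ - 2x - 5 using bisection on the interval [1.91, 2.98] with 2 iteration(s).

f(x) = x³ - 2x - 5
Initial interval: [1.91, 2.98]

Iteration 1:
  c_1 = (1.910000 + 2.980000)/2 = 2.445000
  f(c_1) = f(2.445000) = 4.726271
  f(a) × f(c) < 0, new interval: [1.910000, 2.445000]
Iteration 2:
  c_2 = (1.910000 + 2.445000)/2 = 2.177500
  f(c_2) = f(2.177500) = 0.969630
  f(a) × f(c) < 0, new interval: [1.910000, 2.177500]

After 2 iteration(s), the approximation is c_2 = 2.177500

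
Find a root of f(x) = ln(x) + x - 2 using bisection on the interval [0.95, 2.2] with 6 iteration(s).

f(x) = ln(x) + x - 2
Initial interval: [0.95, 2.2]

Iteration 1:
  c_1 = (0.950000 + 2.200000)/2 = 1.575000
  f(c_1) = f(1.575000) = 0.029255
  f(a) × f(c) < 0, new interval: [0.950000, 1.575000]
Iteration 2:
  c_2 = (0.950000 + 1.575000)/2 = 1.262500
  f(c_2) = f(1.262500) = -0.504406
  f(a) × f(c) ≥ 0, new interval: [1.262500, 1.575000]
Iteration 3:
  c_3 = (1.262500 + 1.575000)/2 = 1.418750
  f(c_3) = f(1.418750) = -0.231474
  f(a) × f(c) ≥ 0, new interval: [1.418750, 1.575000]
Iteration 4:
  c_4 = (1.418750 + 1.575000)/2 = 1.496875
  f(c_4) = f(1.496875) = -0.099745
  f(a) × f(c) ≥ 0, new interval: [1.496875, 1.575000]
Iteration 5:
  c_5 = (1.496875 + 1.575000)/2 = 1.535938
  f(c_5) = f(1.535938) = -0.034922
  f(a) × f(c) ≥ 0, new interval: [1.535938, 1.575000]
Iteration 6:
  c_6 = (1.535938 + 1.575000)/2 = 1.555469
  f(c_6) = f(1.555469) = -0.002754
  f(a) × f(c) ≥ 0, new interval: [1.555469, 1.575000]

After 6 iteration(s), the approximation is c_6 = 1.555469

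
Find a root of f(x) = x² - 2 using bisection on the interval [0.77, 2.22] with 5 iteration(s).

f(x) = x² - 2
Initial interval: [0.77, 2.22]

Iteration 1:
  c_1 = (0.770000 + 2.220000)/2 = 1.495000
  f(c_1) = f(1.495000) = 0.235025
  f(a) × f(c) < 0, new interval: [0.770000, 1.495000]
Iteration 2:
  c_2 = (0.770000 + 1.495000)/2 = 1.132500
  f(c_2) = f(1.132500) = -0.717444
  f(a) × f(c) ≥ 0, new interval: [1.132500, 1.495000]
Iteration 3:
  c_3 = (1.132500 + 1.495000)/2 = 1.313750
  f(c_3) = f(1.313750) = -0.274061
  f(a) × f(c) ≥ 0, new interval: [1.313750, 1.495000]
Iteration 4:
  c_4 = (1.313750 + 1.495000)/2 = 1.404375
  f(c_4) = f(1.404375) = -0.027731
  f(a) × f(c) ≥ 0, new interval: [1.404375, 1.495000]
Iteration 5:
  c_5 = (1.404375 + 1.495000)/2 = 1.449688
  f(c_5) = f(1.449688) = 0.101594
  f(a) × f(c) < 0, new interval: [1.404375, 1.449688]

After 5 iteration(s), the approximation is c_5 = 1.449688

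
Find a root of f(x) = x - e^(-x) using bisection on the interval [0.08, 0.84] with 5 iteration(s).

f(x) = x - e^(-x)
Initial interval: [0.08, 0.84]

Iteration 1:
  c_1 = (0.080000 + 0.840000)/2 = 0.460000
  f(c_1) = f(0.460000) = -0.171284
  f(a) × f(c) ≥ 0, new interval: [0.460000, 0.840000]
Iteration 2:
  c_2 = (0.460000 + 0.840000)/2 = 0.650000
  f(c_2) = f(0.650000) = 0.127954
  f(a) × f(c) < 0, new interval: [0.460000, 0.650000]
Iteration 3:
  c_3 = (0.460000 + 0.650000)/2 = 0.555000
  f(c_3) = f(0.555000) = -0.019072
  f(a) × f(c) ≥ 0, new interval: [0.555000, 0.650000]
Iteration 4:
  c_4 = (0.555000 + 0.650000)/2 = 0.602500
  f(c_4) = f(0.602500) = 0.055059
  f(a) × f(c) < 0, new interval: [0.555000, 0.602500]
Iteration 5:
  c_5 = (0.555000 + 0.602500)/2 = 0.578750
  f(c_5) = f(0.578750) = 0.018151
  f(a) × f(c) < 0, new interval: [0.555000, 0.578750]

After 5 iteration(s), the approximation is c_5 = 0.578750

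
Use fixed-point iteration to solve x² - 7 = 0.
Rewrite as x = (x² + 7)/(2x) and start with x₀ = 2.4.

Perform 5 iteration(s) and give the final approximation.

Equation: x² - 7 = 0
Fixed-point form: x = (x² + 7)/(2x)
x₀ = 2.4

x_1 = g(2.400000) = 2.658333
x_2 = g(2.658333) = 2.645781
x_3 = g(2.645781) = 2.645751
x_4 = g(2.645751) = 2.645751
x_5 = g(2.645751) = 2.645751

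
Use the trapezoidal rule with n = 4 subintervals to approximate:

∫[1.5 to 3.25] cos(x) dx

f(x) = cos(x)
a = 1.5, b = 3.25, n = 4
h = (b - a)/n = 0.437500

Trapezoidal rule: (h/2)[f(x₀) + 2f(x₁) + 2f(x₂) + ... + f(xₙ)]

x_0 = 1.5000, f(x_0) = 0.070737, coefficient = 1
x_1 = 1.9375, f(x_1) = -0.358540, coefficient = 2
x_2 = 2.3750, f(x_2) = -0.720278, coefficient = 2
x_3 = 2.8125, f(x_3) = -0.946336, coefficient = 2
x_4 = 3.2500, f(x_4) = -0.994130, coefficient = 1

I ≈ (0.437500/2) × -4.973702 = -1.087997
Exact value: -1.105690
Error: 0.017693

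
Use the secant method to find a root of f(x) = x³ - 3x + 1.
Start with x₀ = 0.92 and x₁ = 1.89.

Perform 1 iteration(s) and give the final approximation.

f(x) = x³ - 3x + 1
x₀ = 0.92, x₁ = 1.89

Secant formula: x_{n+1} = x_n - f(x_n)(x_n - x_{n-1})/(f(x_n) - f(x_{n-1}))

Iteration 1:
  f(0.920000) = -0.981312
  f(1.890000) = 2.081269
  x_2 = 1.890000 - 2.081269×(1.890000 - 0.920000)/(2.081269 - (-0.981312))
       = 1.230807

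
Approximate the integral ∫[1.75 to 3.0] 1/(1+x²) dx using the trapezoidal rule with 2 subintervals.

f(x) = 1/(1+x²)
a = 1.75, b = 3.0, n = 2
h = (b - a)/n = 0.625000

Trapezoidal rule: (h/2)[f(x₀) + 2f(x₁) + 2f(x₂) + ... + f(xₙ)]

x_0 = 1.7500, f(x_0) = 0.246154, coefficient = 1
x_1 = 2.3750, f(x_1) = 0.150588, coefficient = 2
x_2 = 3.0000, f(x_2) = 0.100000, coefficient = 1

I ≈ (0.625000/2) × 0.647330 = 0.202291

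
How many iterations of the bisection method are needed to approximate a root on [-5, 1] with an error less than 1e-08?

We need (b-a)/2^n ≤ 1e-08
(1 - (-5))/2^n ≤ 1e-08
6/2^n ≤ 1e-08
2^n ≥ 600000000
n ≥ log₂(600000000) = 29.16
n ≥ 30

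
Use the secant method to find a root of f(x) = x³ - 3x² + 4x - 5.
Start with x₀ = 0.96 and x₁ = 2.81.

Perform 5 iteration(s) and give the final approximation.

f(x) = x³ - 3x² + 4x - 5
x₀ = 0.96, x₁ = 2.81

Secant formula: x_{n+1} = x_n - f(x_n)(x_n - x_{n-1})/(f(x_n) - f(x_{n-1}))

Iteration 1:
  f(0.960000) = -3.040064
  f(2.810000) = 4.739741
  x_2 = 2.810000 - 4.739741×(2.810000 - 0.960000)/(4.739741 - (-3.040064))
       = 1.682913
Iteration 2:
  f(2.810000) = 4.739741
  f(1.682913) = -1.998598
  x_3 = 1.682913 - (-1.998598)×(1.682913 - 2.810000)/(-1.998598 - 4.739741)
       = 2.017208
Iteration 3:
  f(1.682913) = -1.998598
  f(2.017208) = -0.930276
  x_4 = 2.017208 - (-0.930276)×(2.017208 - 1.682913)/(-0.930276 - (-1.998598))
       = 2.308306
Iteration 4:
  f(2.017208) = -0.930276
  f(2.308306) = 0.547687
  x_5 = 2.308306 - 0.547687×(2.308306 - 2.017208)/(0.547687 - (-0.930276))
       = 2.200434
Iteration 5:
  f(2.308306) = 0.547687
  f(2.200434) = -0.069690
  x_6 = 2.200434 - (-0.069690)×(2.200434 - 2.308306)/(-0.069690 - 0.547687)
       = 2.212611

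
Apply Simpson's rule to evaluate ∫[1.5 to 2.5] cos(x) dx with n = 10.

f(x) = cos(x)
a = 1.5, b = 2.5, n = 10
h = (b - a)/n = 0.100000

Simpson's rule: (h/3)[f(x₀) + 4f(x₁) + 2f(x₂) + ... + f(xₙ)]

x_0 = 1.5000, f(x_0) = 0.070737, coefficient = 1
x_1 = 1.6000, f(x_1) = -0.029200, coefficient = 4
x_2 = 1.7000, f(x_2) = -0.128844, coefficient = 2
x_3 = 1.8000, f(x_3) = -0.227202, coefficient = 4
x_4 = 1.9000, f(x_4) = -0.323290, coefficient = 2
x_5 = 2.0000, f(x_5) = -0.416147, coefficient = 4
x_6 = 2.1000, f(x_6) = -0.504846, coefficient = 2
x_7 = 2.2000, f(x_7) = -0.588501, coefficient = 4
x_8 = 2.3000, f(x_8) = -0.666276, coefficient = 2
x_9 = 2.4000, f(x_9) = -0.737394, coefficient = 4
x_10 = 2.5000, f(x_10) = -0.801144, coefficient = 1

I ≈ (0.100000/3) × -11.970692 = -0.399023
Exact value: -0.399023
Error: 0.000000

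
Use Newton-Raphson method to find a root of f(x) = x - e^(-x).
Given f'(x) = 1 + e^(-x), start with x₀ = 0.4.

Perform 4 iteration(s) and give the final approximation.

f(x) = x - e^(-x)
f'(x) = 1 + e^(-x)
x₀ = 0.4

Newton-Raphson formula: x_{n+1} = x_n - f(x_n)/f'(x_n)

Iteration 1:
  f(0.400000) = -0.270320
  f'(0.400000) = 1.670320
  x_1 = 0.400000 - (-0.270320)/1.670320 = 0.561837
Iteration 2:
  f(0.561837) = -0.008323
  f'(0.561837) = 1.570161
  x_2 = 0.561837 - (-0.008323)/1.570161 = 0.567138
Iteration 3:
  f(0.567138) = -0.000008
  f'(0.567138) = 1.567146
  x_3 = 0.567138 - (-0.000008)/1.567146 = 0.567143
Iteration 4:
  f(0.567143) = 0.000000
  f'(0.567143) = 1.567143
  x_4 = 0.567143 - 0.000000/1.567143 = 0.567143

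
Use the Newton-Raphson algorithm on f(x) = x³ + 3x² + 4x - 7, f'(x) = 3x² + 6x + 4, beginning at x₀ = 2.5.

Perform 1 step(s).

f(x) = x³ + 3x² + 4x - 7
f'(x) = 3x² + 6x + 4
x₀ = 2.5

Newton-Raphson formula: x_{n+1} = x_n - f(x_n)/f'(x_n)

Iteration 1:
  f(2.500000) = 37.375000
  f'(2.500000) = 37.750000
  x_1 = 2.500000 - 37.375000/37.750000 = 1.509934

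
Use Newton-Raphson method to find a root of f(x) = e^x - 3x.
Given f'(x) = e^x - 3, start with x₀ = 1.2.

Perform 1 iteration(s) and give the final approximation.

f(x) = e^x - 3x
f'(x) = e^x - 3
x₀ = 1.2

Newton-Raphson formula: x_{n+1} = x_n - f(x_n)/f'(x_n)

Iteration 1:
  f(1.200000) = -0.279883
  f'(1.200000) = 0.320117
  x_1 = 1.200000 - (-0.279883)/0.320117 = 2.074315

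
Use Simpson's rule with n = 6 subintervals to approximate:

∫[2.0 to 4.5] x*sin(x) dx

f(x) = x*sin(x)
a = 2.0, b = 4.5, n = 6
h = (b - a)/n = 0.416667

Simpson's rule: (h/3)[f(x₀) + 4f(x₁) + 2f(x₂) + ... + f(xₙ)]

x_0 = 2.0000, f(x_0) = 1.818595, coefficient = 1
x_1 = 2.4167, f(x_1) = 1.602443, coefficient = 4
x_2 = 2.8333, f(x_2) = 0.859635, coefficient = 2
x_3 = 3.2500, f(x_3) = -0.351634, coefficient = 4
x_4 = 3.6667, f(x_4) = -1.838016, coefficient = 2
x_5 = 4.0833, f(x_5) = -3.301716, coefficient = 4
x_6 = 4.5000, f(x_6) = -4.398886, coefficient = 1

I ≈ (0.416667/3) × -12.740680 = -1.769539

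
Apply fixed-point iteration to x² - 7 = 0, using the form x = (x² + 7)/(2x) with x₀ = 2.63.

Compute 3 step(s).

Equation: x² - 7 = 0
Fixed-point form: x = (x² + 7)/(2x)
x₀ = 2.63

x_1 = g(2.630000) = 2.645798
x_2 = g(2.645798) = 2.645751
x_3 = g(2.645751) = 2.645751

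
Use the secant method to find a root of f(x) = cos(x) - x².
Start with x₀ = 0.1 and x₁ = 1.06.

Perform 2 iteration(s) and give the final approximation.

f(x) = cos(x) - x²
x₀ = 0.1, x₁ = 1.06

Secant formula: x_{n+1} = x_n - f(x_n)(x_n - x_{n-1})/(f(x_n) - f(x_{n-1}))

Iteration 1:
  f(0.100000) = 0.985004
  f(1.060000) = -0.634728
  x_2 = 1.060000 - (-0.634728)×(1.060000 - 0.100000)/(-0.634728 - 0.985004)
       = 0.683803
Iteration 2:
  f(1.060000) = -0.634728
  f(0.683803) = 0.307590
  x_3 = 0.683803 - 0.307590×(0.683803 - 1.060000)/(0.307590 - (-0.634728))
       = 0.806600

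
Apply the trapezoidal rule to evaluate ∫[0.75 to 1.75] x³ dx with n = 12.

f(x) = x³
a = 0.75, b = 1.75, n = 12
h = (b - a)/n = 0.083333

Trapezoidal rule: (h/2)[f(x₀) + 2f(x₁) + 2f(x₂) + ... + f(xₙ)]

x_0 = 0.7500, f(x_0) = 0.421875, coefficient = 1
x_1 = 0.8333, f(x_1) = 0.578704, coefficient = 2
x_2 = 0.9167, f(x_2) = 0.770255, coefficient = 2
x_3 = 1.0000, f(x_3) = 1.000000, coefficient = 2
x_4 = 1.0833, f(x_4) = 1.271412, coefficient = 2
x_5 = 1.1667, f(x_5) = 1.587963, coefficient = 2
x_6 = 1.2500, f(x_6) = 1.953125, coefficient = 2
x_7 = 1.3333, f(x_7) = 2.370370, coefficient = 2
x_8 = 1.4167, f(x_8) = 2.843171, coefficient = 2
x_9 = 1.5000, f(x_9) = 3.375000, coefficient = 2
x_10 = 1.5833, f(x_10) = 3.969329, coefficient = 2
x_11 = 1.6667, f(x_11) = 4.629630, coefficient = 2
x_12 = 1.7500, f(x_12) = 5.359375, coefficient = 1

I ≈ (0.083333/2) × 54.479167 = 2.269965
Exact value: 2.265625
Error: 0.004340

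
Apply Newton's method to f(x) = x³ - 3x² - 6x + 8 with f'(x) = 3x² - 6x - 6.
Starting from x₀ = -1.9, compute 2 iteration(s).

f(x) = x³ - 3x² - 6x + 8
f'(x) = 3x² - 6x - 6
x₀ = -1.9

Newton-Raphson formula: x_{n+1} = x_n - f(x_n)/f'(x_n)

Iteration 1:
  f(-1.900000) = 1.711000
  f'(-1.900000) = 16.230000
  x_1 = -1.900000 - 1.711000/16.230000 = -2.005422
Iteration 2:
  f(-2.005422) = -0.097862
  f'(-2.005422) = 18.097685
  x_2 = -2.005422 - (-0.097862)/18.097685 = -2.000015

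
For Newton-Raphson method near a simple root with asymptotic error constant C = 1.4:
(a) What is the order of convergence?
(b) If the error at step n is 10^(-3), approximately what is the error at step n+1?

(a) Newton-Raphson has quadratic (order 2) convergence near simple roots.
    This means |e_{n+1}| ≈ C|e_n|².

(b) With |e_n| = 10^(-3) and C = 1.4:
    |e_{n+1}| ≈ 1.4 × (10^(-3))² = 1.4 × 10^(-6)

(a) 2 (quadratic); (b) |e_{n+1}| ≈ 1.400e-06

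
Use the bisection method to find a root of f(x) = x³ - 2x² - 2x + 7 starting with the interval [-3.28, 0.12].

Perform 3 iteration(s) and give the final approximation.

f(x) = x³ - 2x² - 2x + 7
Initial interval: [-3.28, 0.12]

Iteration 1:
  c_1 = (-3.280000 + 0.120000)/2 = -1.580000
  f(c_1) = f(-1.580000) = 1.222888
  f(a) × f(c) < 0, new interval: [-3.280000, -1.580000]
Iteration 2:
  c_2 = (-3.280000 + (-1.580000))/2 = -2.430000
  f(c_2) = f(-2.430000) = -14.298707
  f(a) × f(c) ≥ 0, new interval: [-2.430000, -1.580000]
Iteration 3:
  c_3 = (-2.430000 + (-1.580000))/2 = -2.005000
  f(c_3) = f(-2.005000) = -5.090200
  f(a) × f(c) ≥ 0, new interval: [-2.005000, -1.580000]

After 3 iteration(s), the approximation is c_3 = -2.005000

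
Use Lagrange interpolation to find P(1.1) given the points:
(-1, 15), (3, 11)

Lagrange interpolation formula:
P(x) = Σ yᵢ × Lᵢ(x)
where Lᵢ(x) = Π_{j≠i} (x - xⱼ)/(xᵢ - xⱼ)

L_0(1.1) = (1.1 - 3)/(-1 - 3) = 0.475000
L_1(1.1) = (1.1 - (-1))/(3 - (-1)) = 0.525000

P(1.1) = 15×L_0(1.1) + 11×L_1(1.1)
P(1.1) = 12.900000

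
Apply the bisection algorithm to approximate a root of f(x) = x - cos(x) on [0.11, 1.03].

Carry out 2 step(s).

f(x) = x - cos(x)
Initial interval: [0.11, 1.03]

Iteration 1:
  c_1 = (0.110000 + 1.030000)/2 = 0.570000
  f(c_1) = f(0.570000) = -0.271901
  f(a) × f(c) ≥ 0, new interval: [0.570000, 1.030000]
Iteration 2:
  c_2 = (0.570000 + 1.030000)/2 = 0.800000
  f(c_2) = f(0.800000) = 0.103293
  f(a) × f(c) < 0, new interval: [0.570000, 0.800000]

After 2 iteration(s), the approximation is c_2 = 0.800000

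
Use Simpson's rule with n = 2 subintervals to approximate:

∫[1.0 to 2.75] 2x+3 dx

f(x) = 2x+3
a = 1.0, b = 2.75, n = 2
h = (b - a)/n = 0.875000

Simpson's rule: (h/3)[f(x₀) + 4f(x₁) + 2f(x₂) + ... + f(xₙ)]

x_0 = 1.0000, f(x_0) = 5.000000, coefficient = 1
x_1 = 1.8750, f(x_1) = 6.750000, coefficient = 4
x_2 = 2.7500, f(x_2) = 8.500000, coefficient = 1

I ≈ (0.875000/3) × 40.500000 = 11.812500
Exact value: 11.812500
Error: 0.000000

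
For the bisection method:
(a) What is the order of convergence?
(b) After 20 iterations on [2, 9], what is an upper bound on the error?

(a) Bisection has linear (order 1) convergence; the error is halved each step.

(b) Error bound = (b-a)/2^n = (9 - 2)/2^{20}
    = 7/2^{20}

(a) 1 (linear); (b) error ≤ 6.68e-06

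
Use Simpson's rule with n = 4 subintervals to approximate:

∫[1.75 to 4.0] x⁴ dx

f(x) = x⁴
a = 1.75, b = 4.0, n = 4
h = (b - a)/n = 0.562500

Simpson's rule: (h/3)[f(x₀) + 4f(x₁) + 2f(x₂) + ... + f(xₙ)]

x_0 = 1.7500, f(x_0) = 9.378906, coefficient = 1
x_1 = 2.3125, f(x_1) = 28.597427, coefficient = 4
x_2 = 2.8750, f(x_2) = 68.320557, coefficient = 2
x_3 = 3.4375, f(x_3) = 139.627457, coefficient = 4
x_4 = 4.0000, f(x_4) = 256.000000, coefficient = 1

I ≈ (0.562500/3) × 1074.919556 = 201.547417
Exact value: 201.517383
Error: 0.030034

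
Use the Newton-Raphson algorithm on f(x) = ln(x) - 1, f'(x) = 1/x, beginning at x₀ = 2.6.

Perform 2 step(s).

f(x) = ln(x) - 1
f'(x) = 1/x
x₀ = 2.6

Newton-Raphson formula: x_{n+1} = x_n - f(x_n)/f'(x_n)

Iteration 1:
  f(2.600000) = -0.044489
  f'(2.600000) = 0.384615
  x_1 = 2.600000 - (-0.044489)/0.384615 = 2.715670
Iteration 2:
  f(2.715670) = -0.000961
  f'(2.715670) = 0.368233
  x_2 = 2.715670 - (-0.000961)/0.368233 = 2.718281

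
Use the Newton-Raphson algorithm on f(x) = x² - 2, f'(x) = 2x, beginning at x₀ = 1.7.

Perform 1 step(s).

f(x) = x² - 2
f'(x) = 2x
x₀ = 1.7

Newton-Raphson formula: x_{n+1} = x_n - f(x_n)/f'(x_n)

Iteration 1:
  f(1.700000) = 0.890000
  f'(1.700000) = 3.400000
  x_1 = 1.700000 - 0.890000/3.400000 = 1.438235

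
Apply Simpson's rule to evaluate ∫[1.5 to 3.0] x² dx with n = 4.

f(x) = x²
a = 1.5, b = 3.0, n = 4
h = (b - a)/n = 0.375000

Simpson's rule: (h/3)[f(x₀) + 4f(x₁) + 2f(x₂) + ... + f(xₙ)]

x_0 = 1.5000, f(x_0) = 2.250000, coefficient = 1
x_1 = 1.8750, f(x_1) = 3.515625, coefficient = 4
x_2 = 2.2500, f(x_2) = 5.062500, coefficient = 2
x_3 = 2.6250, f(x_3) = 6.890625, coefficient = 4
x_4 = 3.0000, f(x_4) = 9.000000, coefficient = 1

I ≈ (0.375000/3) × 63.000000 = 7.875000
Exact value: 7.875000
Error: 0.000000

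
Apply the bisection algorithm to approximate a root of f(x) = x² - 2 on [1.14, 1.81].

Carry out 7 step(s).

f(x) = x² - 2
Initial interval: [1.14, 1.81]

Iteration 1:
  c_1 = (1.140000 + 1.810000)/2 = 1.475000
  f(c_1) = f(1.475000) = 0.175625
  f(a) × f(c) < 0, new interval: [1.140000, 1.475000]
Iteration 2:
  c_2 = (1.140000 + 1.475000)/2 = 1.307500
  f(c_2) = f(1.307500) = -0.290444
  f(a) × f(c) ≥ 0, new interval: [1.307500, 1.475000]
Iteration 3:
  c_3 = (1.307500 + 1.475000)/2 = 1.391250
  f(c_3) = f(1.391250) = -0.064423
  f(a) × f(c) ≥ 0, new interval: [1.391250, 1.475000]
Iteration 4:
  c_4 = (1.391250 + 1.475000)/2 = 1.433125
  f(c_4) = f(1.433125) = 0.053847
  f(a) × f(c) < 0, new interval: [1.391250, 1.433125]
Iteration 5:
  c_5 = (1.391250 + 1.433125)/2 = 1.412187
  f(c_5) = f(1.412187) = -0.005726
  f(a) × f(c) ≥ 0, new interval: [1.412187, 1.433125]
Iteration 6:
  c_6 = (1.412187 + 1.433125)/2 = 1.422656
  f(c_6) = f(1.422656) = 0.023951
  f(a) × f(c) < 0, new interval: [1.412187, 1.422656]
Iteration 7:
  c_7 = (1.412187 + 1.422656)/2 = 1.417422
  f(c_7) = f(1.417422) = 0.009085
  f(a) × f(c) < 0, new interval: [1.412187, 1.417422]

After 7 iteration(s), the approximation is c_7 = 1.417422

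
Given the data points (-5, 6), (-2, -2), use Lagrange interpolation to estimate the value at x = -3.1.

Lagrange interpolation formula:
P(x) = Σ yᵢ × Lᵢ(x)
where Lᵢ(x) = Π_{j≠i} (x - xⱼ)/(xᵢ - xⱼ)

L_0(-3.1) = (-3.1 - (-2))/(-5 - (-2)) = 0.366667
L_1(-3.1) = (-3.1 - (-5))/(-2 - (-5)) = 0.633333

P(-3.1) = 6×L_0(-3.1) + (-2)×L_1(-3.1)
P(-3.1) = 0.933333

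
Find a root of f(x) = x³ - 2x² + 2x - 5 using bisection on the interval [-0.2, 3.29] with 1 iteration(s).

f(x) = x³ - 2x² + 2x - 5
Initial interval: [-0.2, 3.29]

Iteration 1:
  c_1 = (-0.200000 + 3.290000)/2 = 1.545000
  f(c_1) = f(1.545000) = -2.996096
  f(a) × f(c) ≥ 0, new interval: [1.545000, 3.290000]

After 1 iteration(s), the approximation is c_1 = 1.545000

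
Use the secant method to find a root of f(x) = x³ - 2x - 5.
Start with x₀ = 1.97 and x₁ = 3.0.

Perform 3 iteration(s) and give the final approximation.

f(x) = x³ - 2x - 5
x₀ = 1.97, x₁ = 3.0

Secant formula: x_{n+1} = x_n - f(x_n)(x_n - x_{n-1})/(f(x_n) - f(x_{n-1}))

Iteration 1:
  f(1.970000) = -1.294627
  f(3.000000) = 16.000000
  x_2 = 3.000000 - 16.000000×(3.000000 - 1.970000)/(16.000000 - (-1.294627))
       = 2.047103
Iteration 2:
  f(3.000000) = 16.000000
  f(2.047103) = -0.515554
  x_3 = 2.047103 - (-0.515554)×(2.047103 - 3.000000)/(-0.515554 - 16.000000)
       = 2.076849
Iteration 3:
  f(2.047103) = -0.515554
  f(2.076849) = -0.195624
  x_4 = 2.076849 - (-0.195624)×(2.076849 - 2.047103)/(-0.195624 - (-0.515554))
       = 2.095037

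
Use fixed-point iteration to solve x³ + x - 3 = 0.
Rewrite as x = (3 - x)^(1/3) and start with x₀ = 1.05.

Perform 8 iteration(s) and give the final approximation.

Equation: x³ + x - 3 = 0
Fixed-point form: x = (3 - x)^(1/3)
x₀ = 1.05

x_1 = g(1.050000) = 1.249333
x_2 = g(1.249333) = 1.205224
x_3 = g(1.205224) = 1.215262
x_4 = g(1.215262) = 1.212993
x_5 = g(1.212993) = 1.213507
x_6 = g(1.213507) = 1.213390
x_7 = g(1.213390) = 1.213417
x_8 = g(1.213417) = 1.213411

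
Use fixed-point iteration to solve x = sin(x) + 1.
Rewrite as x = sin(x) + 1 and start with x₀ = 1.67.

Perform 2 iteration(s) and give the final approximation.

Equation: x = sin(x) + 1
Fixed-point form: x = sin(x) + 1
x₀ = 1.67

x_1 = g(1.670000) = 1.995083
x_2 = g(1.995083) = 1.911332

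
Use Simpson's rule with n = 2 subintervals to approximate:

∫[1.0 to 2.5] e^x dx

f(x) = e^x
a = 1.0, b = 2.5, n = 2
h = (b - a)/n = 0.750000

Simpson's rule: (h/3)[f(x₀) + 4f(x₁) + 2f(x₂) + ... + f(xₙ)]

x_0 = 1.0000, f(x_0) = 2.718282, coefficient = 1
x_1 = 1.7500, f(x_1) = 5.754603, coefficient = 4
x_2 = 2.5000, f(x_2) = 12.182494, coefficient = 1

I ≈ (0.750000/3) × 37.919186 = 9.479797
Exact value: 9.464212
Error: 0.015584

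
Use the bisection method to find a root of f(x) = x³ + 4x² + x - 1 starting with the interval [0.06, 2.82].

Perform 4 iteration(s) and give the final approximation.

f(x) = x³ + 4x² + x - 1
Initial interval: [0.06, 2.82]

Iteration 1:
  c_1 = (0.060000 + 2.820000)/2 = 1.440000
  f(c_1) = f(1.440000) = 11.720384
  f(a) × f(c) < 0, new interval: [0.060000, 1.440000]
Iteration 2:
  c_2 = (0.060000 + 1.440000)/2 = 0.750000
  f(c_2) = f(0.750000) = 2.421875
  f(a) × f(c) < 0, new interval: [0.060000, 0.750000]
Iteration 3:
  c_3 = (0.060000 + 0.750000)/2 = 0.405000
  f(c_3) = f(0.405000) = 0.127530
  f(a) × f(c) < 0, new interval: [0.060000, 0.405000]
Iteration 4:
  c_4 = (0.060000 + 0.405000)/2 = 0.232500
  f(c_4) = f(0.232500) = -0.538707
  f(a) × f(c) ≥ 0, new interval: [0.232500, 0.405000]

After 4 iteration(s), the approximation is c_4 = 0.232500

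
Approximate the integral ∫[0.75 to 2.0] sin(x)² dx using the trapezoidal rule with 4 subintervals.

f(x) = sin(x)²
a = 0.75, b = 2.0, n = 4
h = (b - a)/n = 0.312500

Trapezoidal rule: (h/2)[f(x₀) + 2f(x₁) + 2f(x₂) + ... + f(xₙ)]

x_0 = 0.7500, f(x_0) = 0.464631, coefficient = 1
x_1 = 1.0625, f(x_1) = 0.763133, coefficient = 2
x_2 = 1.3750, f(x_2) = 0.962151, coefficient = 2
x_3 = 1.6875, f(x_3) = 0.986442, coefficient = 2
x_4 = 2.0000, f(x_4) = 0.826822, coefficient = 1

I ≈ (0.312500/2) × 6.714906 = 1.049204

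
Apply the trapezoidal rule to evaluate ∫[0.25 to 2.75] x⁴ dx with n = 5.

f(x) = x⁴
a = 0.25, b = 2.75, n = 5
h = (b - a)/n = 0.500000

Trapezoidal rule: (h/2)[f(x₀) + 2f(x₁) + 2f(x₂) + ... + f(xₙ)]

x_0 = 0.2500, f(x_0) = 0.003906, coefficient = 1
x_1 = 0.7500, f(x_1) = 0.316406, coefficient = 2
x_2 = 1.2500, f(x_2) = 2.441406, coefficient = 2
x_3 = 1.7500, f(x_3) = 9.378906, coefficient = 2
x_4 = 2.2500, f(x_4) = 25.628906, coefficient = 2
x_5 = 2.7500, f(x_5) = 57.191406, coefficient = 1

I ≈ (0.500000/2) × 132.726562 = 33.181641
Exact value: 31.455078
Error: 1.726562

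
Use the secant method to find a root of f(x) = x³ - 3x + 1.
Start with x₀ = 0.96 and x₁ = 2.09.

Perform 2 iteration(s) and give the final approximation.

f(x) = x³ - 3x + 1
x₀ = 0.96, x₁ = 2.09

Secant formula: x_{n+1} = x_n - f(x_n)(x_n - x_{n-1})/(f(x_n) - f(x_{n-1}))

Iteration 1:
  f(0.960000) = -0.995264
  f(2.090000) = 3.859329
  x_2 = 2.090000 - 3.859329×(2.090000 - 0.960000)/(3.859329 - (-0.995264))
       = 1.191667
Iteration 2:
  f(2.090000) = 3.859329
  f(1.191667) = -0.882750
  x_3 = 1.191667 - (-0.882750)×(1.191667 - 2.090000)/(-0.882750 - 3.859329)
       = 1.358894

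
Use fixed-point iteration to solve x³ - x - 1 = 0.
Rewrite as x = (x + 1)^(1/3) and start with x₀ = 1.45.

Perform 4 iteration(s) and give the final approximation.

Equation: x³ - x - 1 = 0
Fixed-point form: x = (x + 1)^(1/3)
x₀ = 1.45

x_1 = g(1.450000) = 1.348100
x_2 = g(1.348100) = 1.329144
x_3 = g(1.329144) = 1.325558
x_4 = g(1.325558) = 1.324878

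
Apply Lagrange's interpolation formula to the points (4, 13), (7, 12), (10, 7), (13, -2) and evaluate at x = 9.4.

Lagrange interpolation formula:
P(x) = Σ yᵢ × Lᵢ(x)
where Lᵢ(x) = Π_{j≠i} (x - xⱼ)/(xᵢ - xⱼ)

L_0(9.4) = (9.4 - 7)/(4 - 7) × (9.4 - 10)/(4 - 10) × (9.4 - 13)/(4 - 13) = -0.032000
L_1(9.4) = (9.4 - 4)/(7 - 4) × (9.4 - 10)/(7 - 10) × (9.4 - 13)/(7 - 13) = 0.216000
L_2(9.4) = (9.4 - 4)/(10 - 4) × (9.4 - 7)/(10 - 7) × (9.4 - 13)/(10 - 13) = 0.864000
L_3(9.4) = (9.4 - 4)/(13 - 4) × (9.4 - 7)/(13 - 7) × (9.4 - 10)/(13 - 10) = -0.048000

P(9.4) = 13×L_0(9.4) + 12×L_1(9.4) + 7×L_2(9.4) + (-2)×L_3(9.4)
P(9.4) = 8.320000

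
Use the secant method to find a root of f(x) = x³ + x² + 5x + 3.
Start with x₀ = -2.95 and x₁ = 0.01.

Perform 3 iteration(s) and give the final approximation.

f(x) = x³ + x² + 5x + 3
x₀ = -2.95, x₁ = 0.01

Secant formula: x_{n+1} = x_n - f(x_n)(x_n - x_{n-1})/(f(x_n) - f(x_{n-1}))

Iteration 1:
  f(-2.950000) = -28.719875
  f(0.010000) = 3.050101
  x_2 = 0.010000 - 3.050101×(0.010000 - (-2.950000))/(3.050101 - (-28.719875))
       = -0.274177
Iteration 2:
  f(0.010000) = 3.050101
  f(-0.274177) = 1.683677
  x_3 = -0.274177 - 1.683677×(-0.274177 - 0.010000)/(1.683677 - 3.050101)
       = -0.624334
Iteration 3:
  f(-0.274177) = 1.683677
  f(-0.624334) = 0.024764
  x_4 = -0.624334 - 0.024764×(-0.624334 - (-0.274177))/(0.024764 - 1.683677)
       = -0.629561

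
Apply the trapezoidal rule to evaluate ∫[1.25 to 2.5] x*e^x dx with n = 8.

f(x) = x*e^x
a = 1.25, b = 2.5, n = 8
h = (b - a)/n = 0.156250

Trapezoidal rule: (h/2)[f(x₀) + 2f(x₁) + 2f(x₂) + ... + f(xₙ)]

x_0 = 1.2500, f(x_0) = 4.362929, coefficient = 1
x_1 = 1.4062, f(x_1) = 5.738378, coefficient = 2
x_2 = 1.5625, f(x_2) = 7.454271, coefficient = 2
x_3 = 1.7188, f(x_3) = 9.586418, coefficient = 2
x_4 = 1.8750, f(x_4) = 12.226536, coefficient = 2
x_5 = 2.0312, f(x_5) = 15.485458, coefficient = 2
x_6 = 2.1875, f(x_6) = 19.496975, coefficient = 2
x_7 = 2.3438, f(x_7) = 24.422436, coefficient = 2
x_8 = 2.5000, f(x_8) = 30.456235, coefficient = 1

I ≈ (0.156250/2) × 223.640105 = 17.471883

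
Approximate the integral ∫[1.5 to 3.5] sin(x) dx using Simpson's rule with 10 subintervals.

f(x) = sin(x)
a = 1.5, b = 3.5, n = 10
h = (b - a)/n = 0.200000

Simpson's rule: (h/3)[f(x₀) + 4f(x₁) + 2f(x₂) + ... + f(xₙ)]

x_0 = 1.5000, f(x_0) = 0.997495, coefficient = 1
x_1 = 1.7000, f(x_1) = 0.991665, coefficient = 4
x_2 = 1.9000, f(x_2) = 0.946300, coefficient = 2
x_3 = 2.1000, f(x_3) = 0.863209, coefficient = 4
x_4 = 2.3000, f(x_4) = 0.745705, coefficient = 2
x_5 = 2.5000, f(x_5) = 0.598472, coefficient = 4
x_6 = 2.7000, f(x_6) = 0.427380, coefficient = 2
x_7 = 2.9000, f(x_7) = 0.239249, coefficient = 4
x_8 = 3.1000, f(x_8) = 0.041581, coefficient = 2
x_9 = 3.3000, f(x_9) = -0.157746, coefficient = 4
x_10 = 3.5000, f(x_10) = -0.350783, coefficient = 1

I ≈ (0.200000/3) × 15.108043 = 1.007203
Exact value: 1.007194
Error: 0.000009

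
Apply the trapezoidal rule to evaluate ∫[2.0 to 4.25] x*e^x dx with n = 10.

f(x) = x*e^x
a = 2.0, b = 4.25, n = 10
h = (b - a)/n = 0.225000

Trapezoidal rule: (h/2)[f(x₀) + 2f(x₁) + 2f(x₂) + ... + f(xₙ)]

x_0 = 2.0000, f(x_0) = 14.778112, coefficient = 1
x_1 = 2.2250, f(x_1) = 20.588999, coefficient = 2
x_2 = 2.4500, f(x_2) = 28.391449, coefficient = 2
x_3 = 2.6750, f(x_3) = 38.820536, coefficient = 2
x_4 = 2.9000, f(x_4) = 52.705022, coefficient = 2
x_5 = 3.1250, f(x_5) = 71.124672, coefficient = 2
x_6 = 3.3500, f(x_6) = 95.484158, coefficient = 2
x_7 = 3.5750, f(x_7) = 127.608269, coefficient = 2
x_8 = 3.8000, f(x_8) = 169.864501, coefficient = 2
x_9 = 4.0250, f(x_9) = 225.320743, coefficient = 2
x_10 = 4.2500, f(x_10) = 297.948002, coefficient = 1

I ≈ (0.225000/2) × 1972.542813 = 221.911066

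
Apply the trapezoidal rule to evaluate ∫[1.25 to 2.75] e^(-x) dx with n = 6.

f(x) = e^(-x)
a = 1.25, b = 2.75, n = 6
h = (b - a)/n = 0.250000

Trapezoidal rule: (h/2)[f(x₀) + 2f(x₁) + 2f(x₂) + ... + f(xₙ)]

x_0 = 1.2500, f(x_0) = 0.286505, coefficient = 1
x_1 = 1.5000, f(x_1) = 0.223130, coefficient = 2
x_2 = 1.7500, f(x_2) = 0.173774, coefficient = 2
x_3 = 2.0000, f(x_3) = 0.135335, coefficient = 2
x_4 = 2.2500, f(x_4) = 0.105399, coefficient = 2
x_5 = 2.5000, f(x_5) = 0.082085, coefficient = 2
x_6 = 2.7500, f(x_6) = 0.063928, coefficient = 1

I ≈ (0.250000/2) × 1.789880 = 0.223735
Exact value: 0.222577
Error: 0.001158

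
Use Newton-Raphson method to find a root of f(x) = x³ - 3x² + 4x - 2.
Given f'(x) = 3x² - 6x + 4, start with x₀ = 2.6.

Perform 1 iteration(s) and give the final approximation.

f(x) = x³ - 3x² + 4x - 2
f'(x) = 3x² - 6x + 4
x₀ = 2.6

Newton-Raphson formula: x_{n+1} = x_n - f(x_n)/f'(x_n)

Iteration 1:
  f(2.600000) = 5.696000
  f'(2.600000) = 8.680000
  x_1 = 2.600000 - 5.696000/8.680000 = 1.943779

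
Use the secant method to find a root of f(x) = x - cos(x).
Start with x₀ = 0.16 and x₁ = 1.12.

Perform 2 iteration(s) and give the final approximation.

f(x) = x - cos(x)
x₀ = 0.16, x₁ = 1.12

Secant formula: x_{n+1} = x_n - f(x_n)(x_n - x_{n-1})/(f(x_n) - f(x_{n-1}))

Iteration 1:
  f(0.160000) = -0.827227
  f(1.120000) = 0.684318
  x_2 = 1.120000 - 0.684318×(1.120000 - 0.160000)/(0.684318 - (-0.827227))
       = 0.685382
Iteration 2:
  f(1.120000) = 0.684318
  f(0.685382) = -0.088796
  x_3 = 0.685382 - (-0.088796)×(0.685382 - 1.120000)/(-0.088796 - 0.684318)
       = 0.735300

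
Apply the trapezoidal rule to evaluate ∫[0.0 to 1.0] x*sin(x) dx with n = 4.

f(x) = x*sin(x)
a = 0.0, b = 1.0, n = 4
h = (b - a)/n = 0.250000

Trapezoidal rule: (h/2)[f(x₀) + 2f(x₁) + 2f(x₂) + ... + f(xₙ)]

x_0 = 0.0000, f(x_0) = 0.000000, coefficient = 1
x_1 = 0.2500, f(x_1) = 0.061851, coefficient = 2
x_2 = 0.5000, f(x_2) = 0.239713, coefficient = 2
x_3 = 0.7500, f(x_3) = 0.511229, coefficient = 2
x_4 = 1.0000, f(x_4) = 0.841471, coefficient = 1

I ≈ (0.250000/2) × 2.467057 = 0.308382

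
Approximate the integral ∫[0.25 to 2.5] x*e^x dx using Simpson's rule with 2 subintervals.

f(x) = x*e^x
a = 0.25, b = 2.5, n = 2
h = (b - a)/n = 1.125000

Simpson's rule: (h/3)[f(x₀) + 4f(x₁) + 2f(x₂) + ... + f(xₙ)]

x_0 = 0.2500, f(x_0) = 0.321006, coefficient = 1
x_1 = 1.3750, f(x_1) = 5.438230, coefficient = 4
x_2 = 2.5000, f(x_2) = 30.456235, coefficient = 1

I ≈ (1.125000/3) × 52.530163 = 19.698811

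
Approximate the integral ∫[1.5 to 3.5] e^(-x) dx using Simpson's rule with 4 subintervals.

f(x) = e^(-x)
a = 1.5, b = 3.5, n = 4
h = (b - a)/n = 0.500000

Simpson's rule: (h/3)[f(x₀) + 4f(x₁) + 2f(x₂) + ... + f(xₙ)]

x_0 = 1.5000, f(x_0) = 0.223130, coefficient = 1
x_1 = 2.0000, f(x_1) = 0.135335, coefficient = 4
x_2 = 2.5000, f(x_2) = 0.082085, coefficient = 2
x_3 = 3.0000, f(x_3) = 0.049787, coefficient = 4
x_4 = 3.5000, f(x_4) = 0.030197, coefficient = 1

I ≈ (0.500000/3) × 1.157987 = 0.192998
Exact value: 0.192933
Error: 0.000065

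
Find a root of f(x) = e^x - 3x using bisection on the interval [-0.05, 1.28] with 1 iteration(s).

f(x) = e^x - 3x
Initial interval: [-0.05, 1.28]

Iteration 1:
  c_1 = (-0.050000 + 1.280000)/2 = 0.615000
  f(c_1) = f(0.615000) = 0.004657
  f(a) × f(c) ≥ 0, new interval: [0.615000, 1.280000]

After 1 iteration(s), the approximation is c_1 = 0.615000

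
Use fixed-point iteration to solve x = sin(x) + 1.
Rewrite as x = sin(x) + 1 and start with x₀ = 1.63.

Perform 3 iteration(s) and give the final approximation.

Equation: x = sin(x) + 1
Fixed-point form: x = sin(x) + 1
x₀ = 1.63

x_1 = g(1.630000) = 1.998248
x_2 = g(1.998248) = 1.910025
x_3 = g(1.910025) = 1.943012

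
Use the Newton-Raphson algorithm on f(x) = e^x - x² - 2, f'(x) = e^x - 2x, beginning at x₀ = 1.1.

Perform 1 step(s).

f(x) = e^x - x² - 2
f'(x) = e^x - 2x
x₀ = 1.1

Newton-Raphson formula: x_{n+1} = x_n - f(x_n)/f'(x_n)

Iteration 1:
  f(1.100000) = -0.205834
  f'(1.100000) = 0.804166
  x_1 = 1.100000 - (-0.205834)/0.804166 = 1.355960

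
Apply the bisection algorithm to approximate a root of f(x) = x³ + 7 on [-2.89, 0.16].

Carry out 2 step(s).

f(x) = x³ + 7
Initial interval: [-2.89, 0.16]

Iteration 1:
  c_1 = (-2.890000 + 0.160000)/2 = -1.365000
  f(c_1) = f(-1.365000) = 4.456698
  f(a) × f(c) < 0, new interval: [-2.890000, -1.365000]
Iteration 2:
  c_2 = (-2.890000 + (-1.365000))/2 = -2.127500
  f(c_2) = f(-2.127500) = -2.629610
  f(a) × f(c) ≥ 0, new interval: [-2.127500, -1.365000]

After 2 iteration(s), the approximation is c_2 = -2.127500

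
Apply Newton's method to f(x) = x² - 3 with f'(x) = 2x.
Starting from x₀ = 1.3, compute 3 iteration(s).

f(x) = x² - 3
f'(x) = 2x
x₀ = 1.3

Newton-Raphson formula: x_{n+1} = x_n - f(x_n)/f'(x_n)

Iteration 1:
  f(1.300000) = -1.310000
  f'(1.300000) = 2.600000
  x_1 = 1.300000 - (-1.310000)/2.600000 = 1.803846
Iteration 2:
  f(1.803846) = 0.253861
  f'(1.803846) = 3.607692
  x_2 = 1.803846 - 0.253861/3.607692 = 1.733480
Iteration 3:
  f(1.733480) = 0.004951
  f'(1.733480) = 3.466959
  x_3 = 1.733480 - 0.004951/3.466959 = 1.732051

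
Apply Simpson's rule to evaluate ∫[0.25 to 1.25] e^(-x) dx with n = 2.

f(x) = e^(-x)
a = 0.25, b = 1.25, n = 2
h = (b - a)/n = 0.500000

Simpson's rule: (h/3)[f(x₀) + 4f(x₁) + 2f(x₂) + ... + f(xₙ)]

x_0 = 0.2500, f(x_0) = 0.778801, coefficient = 1
x_1 = 0.7500, f(x_1) = 0.472367, coefficient = 4
x_2 = 1.2500, f(x_2) = 0.286505, coefficient = 1

I ≈ (0.500000/3) × 2.954772 = 0.492462
Exact value: 0.492296
Error: 0.000166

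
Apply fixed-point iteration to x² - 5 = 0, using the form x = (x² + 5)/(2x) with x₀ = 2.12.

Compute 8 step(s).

Equation: x² - 5 = 0
Fixed-point form: x = (x² + 5)/(2x)
x₀ = 2.12

x_1 = g(2.120000) = 2.239245
x_2 = g(2.239245) = 2.236070
x_3 = g(2.236070) = 2.236068
x_4 = g(2.236068) = 2.236068
x_5 = g(2.236068) = 2.236068
x_6 = g(2.236068) = 2.236068
x_7 = g(2.236068) = 2.236068
x_8 = g(2.236068) = 2.236068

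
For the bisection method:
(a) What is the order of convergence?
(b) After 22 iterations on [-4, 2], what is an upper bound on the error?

(a) Bisection has linear (order 1) convergence; the error is halved each step.

(b) Error bound = (b-a)/2^n = (2 - (-4))/2^{22}
    = 6/2^{22}

(a) 1 (linear); (b) error ≤ 1.43e-06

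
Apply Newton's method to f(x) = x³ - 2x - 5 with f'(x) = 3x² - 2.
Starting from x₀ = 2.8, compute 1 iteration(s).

f(x) = x³ - 2x - 5
f'(x) = 3x² - 2
x₀ = 2.8

Newton-Raphson formula: x_{n+1} = x_n - f(x_n)/f'(x_n)

Iteration 1:
  f(2.800000) = 11.352000
  f'(2.800000) = 21.520000
  x_1 = 2.800000 - 11.352000/21.520000 = 2.272491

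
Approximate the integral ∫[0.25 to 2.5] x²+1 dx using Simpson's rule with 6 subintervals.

f(x) = x²+1
a = 0.25, b = 2.5, n = 6
h = (b - a)/n = 0.375000

Simpson's rule: (h/3)[f(x₀) + 4f(x₁) + 2f(x₂) + ... + f(xₙ)]

x_0 = 0.2500, f(x_0) = 1.062500, coefficient = 1
x_1 = 0.6250, f(x_1) = 1.390625, coefficient = 4
x_2 = 1.0000, f(x_2) = 2.000000, coefficient = 2
x_3 = 1.3750, f(x_3) = 2.890625, coefficient = 4
x_4 = 1.7500, f(x_4) = 4.062500, coefficient = 2
x_5 = 2.1250, f(x_5) = 5.515625, coefficient = 4
x_6 = 2.5000, f(x_6) = 7.250000, coefficient = 1

I ≈ (0.375000/3) × 59.625000 = 7.453125
Exact value: 7.453125
Error: 0.000000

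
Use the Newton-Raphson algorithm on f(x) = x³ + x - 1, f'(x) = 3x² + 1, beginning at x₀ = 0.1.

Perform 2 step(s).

f(x) = x³ + x - 1
f'(x) = 3x² + 1
x₀ = 0.1

Newton-Raphson formula: x_{n+1} = x_n - f(x_n)/f'(x_n)

Iteration 1:
  f(0.100000) = -0.899000
  f'(0.100000) = 1.030000
  x_1 = 0.100000 - (-0.899000)/1.030000 = 0.972816
Iteration 2:
  f(0.972816) = 0.893459
  f'(0.972816) = 3.839110
  x_2 = 0.972816 - 0.893459/3.839110 = 0.740090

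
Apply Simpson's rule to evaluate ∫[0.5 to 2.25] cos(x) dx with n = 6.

f(x) = cos(x)
a = 0.5, b = 2.25, n = 6
h = (b - a)/n = 0.291667

Simpson's rule: (h/3)[f(x₀) + 4f(x₁) + 2f(x₂) + ... + f(xₙ)]

x_0 = 0.5000, f(x_0) = 0.877583, coefficient = 1
x_1 = 0.7917, f(x_1) = 0.702660, coefficient = 4
x_2 = 1.0833, f(x_2) = 0.468386, coefficient = 2
x_3 = 1.3750, f(x_3) = 0.194548, coefficient = 4
x_4 = 1.6667, f(x_4) = -0.095724, coefficient = 2
x_5 = 1.9583, f(x_5) = -0.377909, coefficient = 4
x_6 = 2.2500, f(x_6) = -0.628174, coefficient = 1

I ≈ (0.291667/3) × 3.071929 = 0.298660
Exact value: 0.298648
Error: 0.000012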